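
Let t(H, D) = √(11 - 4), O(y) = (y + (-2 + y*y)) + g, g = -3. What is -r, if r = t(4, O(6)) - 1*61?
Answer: 61 - √7 ≈ 58.354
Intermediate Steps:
O(y) = -5 + y + y² (O(y) = (y + (-2 + y*y)) - 3 = (y + (-2 + y²)) - 3 = (-2 + y + y²) - 3 = -5 + y + y²)
t(H, D) = √7
r = -61 + √7 (r = √7 - 1*61 = √7 - 61 = -61 + √7 ≈ -58.354)
-r = -(-61 + √7) = 61 - √7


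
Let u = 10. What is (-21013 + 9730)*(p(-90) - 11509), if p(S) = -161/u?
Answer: 1300377033/10 ≈ 1.3004e+8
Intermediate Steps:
p(S) = -161/10
(-21013 + 9730)*(p(-90) - 11509) = (-21013 + 9730)*(-161/10 - 11509) = -11283*(-115251/10) = 1300377033/10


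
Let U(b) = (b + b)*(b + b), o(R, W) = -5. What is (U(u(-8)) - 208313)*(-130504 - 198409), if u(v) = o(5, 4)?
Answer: 68483962469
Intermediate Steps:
u(v) = -5
U(b) = 4*b**2 (U(b) = (2*b)*(2*b) = 4*b**2)
(U(u(-8)) - 208313)*(-130504 - 198409) = (4*(-5)**2 - 208313)*(-130504 - 198409) = (4*25 - 208313)*(-328913) = (100 - 208313)*(-328913) = -208213*(-328913) = 68483962469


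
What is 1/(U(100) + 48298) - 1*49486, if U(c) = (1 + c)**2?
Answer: -2894881513/58499 ≈ -49486.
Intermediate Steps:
1/(U(100) + 48298) - 1*49486 = 1/((1 + 100)**2 + 48298) - 1*49486 = 1/(101**2 + 48298) - 49486 = 1/(10201 + 48298) - 49486 = 1/58499 - 49486 = -2894881513/58499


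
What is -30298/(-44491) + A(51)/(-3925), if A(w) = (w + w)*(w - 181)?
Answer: 141774062/34925435 ≈ 4.0593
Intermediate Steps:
A(w) = 2*w*(-181 + w) (A(w) = (2*w)*(-181 + w) = 2*w*(-181 + w))
-30298/(-44491) + A(51)/(-3925) = -30298/(-44491) + (2*51*(-181 + 51))/(-3925) = -30298*(-1/44491) + (2*51*(-130))*(-1/3925) = 30298/44491 - 13260*(-1/3925) = 30298/44491 + 2652/785 = 141774062/34925435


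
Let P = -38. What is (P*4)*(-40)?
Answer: 6080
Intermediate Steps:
(P*4)*(-40) = -38*4*(-40) = -152*(-40) = 6080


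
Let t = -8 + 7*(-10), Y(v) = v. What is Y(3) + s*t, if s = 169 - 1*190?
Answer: 1641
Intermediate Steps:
s = -21 (s = 169 - 190 = -21)
t = -78 (t = -8 - 70 = -78)
Y(3) + s*t = 3 - 21*(-78) = 3 + 1638 = 1641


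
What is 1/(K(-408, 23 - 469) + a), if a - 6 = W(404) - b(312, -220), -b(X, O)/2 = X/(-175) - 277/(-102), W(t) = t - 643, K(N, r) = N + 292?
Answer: -8925/3098174 ≈ -0.0028807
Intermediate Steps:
K(N, r) = 292 + N
W(t) = -643 + t
b(X, O) = -277/51 + 2*X/175 (b(X, O) = -2*(X/(-175) - 277/(-102)) = -2*(X*(-1/175) - 277*(-1/102)) = -2*(-X/175 + 277/102) = -2*(277/102 - X/175) = -277/51 + 2*X/175)
a = -2062874/8925 (a = 6 + ((-643 + 404) - (-277/51 + (2/175)*312)) = 6 + (-239 - (-277/51 + 624/175)) = 6 + (-239 - 1*(-16651/8925)) = 6 + (-239 + 16651/8925) = 6 - 2116424/8925 = -2062874/8925 ≈ -231.13)
1/(K(-408, 23 - 469) + a) = 1/((292 - 408) - 2062874/8925) = 1/(-116 - 2062874/8925) = 1/(-3098174/8925) = -8925/3098174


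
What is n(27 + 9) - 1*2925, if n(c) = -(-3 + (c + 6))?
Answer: -2964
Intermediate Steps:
n(c) = -3 - c (n(c) = -(-3 + (6 + c)) = -(3 + c) = -3 - c)
n(27 + 9) - 1*2925 = (-3 - (27 + 9)) - 1*2925 = (-3 - 1*36) - 2925 = (-3 - 36) - 2925 = -39 - 2925 = -2964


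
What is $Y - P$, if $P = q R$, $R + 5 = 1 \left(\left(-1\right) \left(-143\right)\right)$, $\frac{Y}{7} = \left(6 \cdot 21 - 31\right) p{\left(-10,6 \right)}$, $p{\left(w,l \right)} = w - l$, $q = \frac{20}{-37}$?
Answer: $- \frac{390920}{37} \approx -10565.0$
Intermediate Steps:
$q = - \frac{20}{37}$ ($q = 20 \left(- \frac{1}{37}\right) = - \frac{20}{37} \approx -0.54054$)
$Y = -10640$ ($Y = 7 \left(6 \cdot 21 - 31\right) \left(-10 - 6\right) = 7 \left(126 - 31\right) \left(-10 - 6\right) = 7 \cdot 95 \left(-16\right) = 7 \left(-1520\right) = -10640$)
$R = 138$ ($R = -5 + 1 \left(\left(-1\right) \left(-143\right)\right) = -5 + 1 \cdot 143 = -5 + 143 = 138$)
$P = - \frac{2760}{37}$ ($P = \left(- \frac{20}{37}\right) 138 = - \frac{2760}{37} \approx -74.595$)
$Y - P = -10640 - - \frac{2760}{37} = -10640 + \frac{2760}{37} = - \frac{390920}{37}$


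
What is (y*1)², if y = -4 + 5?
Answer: 1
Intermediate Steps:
y = 1
(y*1)² = (1*1)² = 1² = 1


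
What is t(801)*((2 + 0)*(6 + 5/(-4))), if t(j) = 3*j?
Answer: 45657/2 ≈ 22829.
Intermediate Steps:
t(801)*((2 + 0)*(6 + 5/(-4))) = (3*801)*((2 + 0)*(6 + 5/(-4))) = 2403*(2*(6 + 5*(-¼))) = 2403*(2*(6 - 5/4)) = 2403*(2*(19/4)) = 2403*(19/2) = 45657/2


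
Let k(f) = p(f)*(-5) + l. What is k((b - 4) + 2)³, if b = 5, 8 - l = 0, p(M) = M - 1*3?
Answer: 512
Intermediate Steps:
p(M) = -3 + M (p(M) = M - 3 = -3 + M)
l = 8 (l = 8 - 1*0 = 8 + 0 = 8)
k(f) = 23 - 5*f (k(f) = (-3 + f)*(-5) + 8 = (15 - 5*f) + 8 = 23 - 5*f)
k((b - 4) + 2)³ = (23 - 5*((5 - 4) + 2))³ = (23 - 5*(1 + 2))³ = (23 - 5*3)³ = (23 - 15)³ = 8³ = 512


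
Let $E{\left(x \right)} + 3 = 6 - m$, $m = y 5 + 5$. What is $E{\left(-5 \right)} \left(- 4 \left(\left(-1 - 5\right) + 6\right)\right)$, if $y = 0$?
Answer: $0$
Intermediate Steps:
$m = 5$ ($m = 0 \cdot 5 + 5 = 0 + 5 = 5$)
$E{\left(x \right)} = -2$ ($E{\left(x \right)} = -3 + \left(6 - 5\right) = -3 + 1 = -2$)
$E{\left(-5 \right)} \left(- 4 \left(\left(-1 - 5\right) + 6\right)\right) = - 2 \left(- 4 \left(\left(-1 - 5\right) + 6\right)\right) = - 2 \left(- 4 \left(-6 + 6\right)\right) = - 2 \left(\left(-4\right) 0\right) = \left(-2\right) 0 = 0$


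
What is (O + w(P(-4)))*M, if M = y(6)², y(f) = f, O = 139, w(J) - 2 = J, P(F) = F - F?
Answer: 5076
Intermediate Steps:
P(F) = 0
w(J) = 2 + J
M = 36 (M = 6² = 36)
(O + w(P(-4)))*M = (139 + (2 + 0))*36 = (139 + 2)*36 = 141*36 = 5076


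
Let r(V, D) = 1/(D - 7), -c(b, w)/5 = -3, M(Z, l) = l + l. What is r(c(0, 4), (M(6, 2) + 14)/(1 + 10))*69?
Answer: -759/59 ≈ -12.864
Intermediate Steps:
M(Z, l) = 2*l
c(b, w) = 15 (c(b, w) = -5*(-3) = 15)
r(V, D) = 1/(-7 + D)
r(c(0, 4), (M(6, 2) + 14)/(1 + 10))*69 = 69/(-7 + (2*2 + 14)/(1 + 10)) = 69/(-7 + (4 + 14)/11) = 69/(-7 + 18*(1/11)) = 69/(-7 + 18/11) = 69/(-59/11) = -11/59*69 = -759/59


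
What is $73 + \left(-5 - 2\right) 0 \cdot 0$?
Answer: $73$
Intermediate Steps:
$73 + \left(-5 - 2\right) 0 \cdot 0 = 73 + \left(-7\right) 0 \cdot 0 = 73 + 0 \cdot 0 = 73 + 0 = 73$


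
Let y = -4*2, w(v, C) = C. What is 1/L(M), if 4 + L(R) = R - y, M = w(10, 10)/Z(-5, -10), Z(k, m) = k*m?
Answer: 5/21 ≈ 0.23810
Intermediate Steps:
y = -8
M = ⅕ (M = 10/((-5*(-10))) = 10/50 = 10*(1/50) = ⅕ ≈ 0.20000)
L(R) = 4 + R (L(R) = -4 + (R - 1*(-8)) = -4 + (R + 8) = -4 + (8 + R) = 4 + R)
1/L(M) = 1/(4 + ⅕) = 1/(21/5) = 5/21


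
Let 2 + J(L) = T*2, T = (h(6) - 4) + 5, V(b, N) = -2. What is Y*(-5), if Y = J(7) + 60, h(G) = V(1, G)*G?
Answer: -180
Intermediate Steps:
h(G) = -2*G
T = -11 (T = (-2*6 - 4) + 5 = (-12 - 4) + 5 = -16 + 5 = -11)
J(L) = -24 (J(L) = -2 - 11*2 = -2 - 22 = -24)
Y = 36 (Y = -24 + 60 = 36)
Y*(-5) = 36*(-5) = -180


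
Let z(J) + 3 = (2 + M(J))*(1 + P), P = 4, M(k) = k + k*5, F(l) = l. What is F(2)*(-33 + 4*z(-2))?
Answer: -490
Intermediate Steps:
M(k) = 6*k (M(k) = k + 5*k = 6*k)
z(J) = 7 + 30*J (z(J) = -3 + (2 + 6*J)*(1 + 4) = -3 + (2 + 6*J)*5 = -3 + (10 + 30*J) = 7 + 30*J)
F(2)*(-33 + 4*z(-2)) = 2*(-33 + 4*(7 + 30*(-2))) = 2*(-33 + 4*(7 - 60)) = 2*(-33 + 4*(-53)) = 2*(-33 - 212) = 2*(-245) = -490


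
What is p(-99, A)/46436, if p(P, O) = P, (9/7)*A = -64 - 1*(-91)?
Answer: -99/46436 ≈ -0.0021320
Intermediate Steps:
A = 21 (A = 7*(-64 - 1*(-91))/9 = 7*(-64 + 91)/9 = (7/9)*27 = 21)
p(-99, A)/46436 = -99/46436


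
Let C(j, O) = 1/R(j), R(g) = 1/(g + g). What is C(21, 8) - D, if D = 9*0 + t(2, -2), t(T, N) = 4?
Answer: 38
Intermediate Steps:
R(g) = 1/(2*g)
D = 4 (D = 9*0 + 4 = 0 + 4 = 4)
C(j, O) = 2*j (C(j, O) = 1/(1/(2*j)) = 2*j)
C(21, 8) - D = 2*21 - 1*4 = 42 - 4 = 38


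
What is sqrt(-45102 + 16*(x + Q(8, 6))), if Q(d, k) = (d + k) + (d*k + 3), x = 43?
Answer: I*sqrt(43374) ≈ 208.26*I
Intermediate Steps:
Q(d, k) = 3 + d + k + d*k (Q(d, k) = (d + k) + (3 + d*k) = 3 + d + k + d*k)
sqrt(-45102 + 16*(x + Q(8, 6))) = sqrt(-45102 + 16*(43 + (3 + 8 + 6 + 8*6))) = sqrt(-45102 + 16*(43 + (3 + 8 + 6 + 48))) = sqrt(-45102 + 16*(43 + 65)) = sqrt(-45102 + 16*108) = sqrt(-45102 + 1728) = sqrt(-43374) = I*sqrt(43374)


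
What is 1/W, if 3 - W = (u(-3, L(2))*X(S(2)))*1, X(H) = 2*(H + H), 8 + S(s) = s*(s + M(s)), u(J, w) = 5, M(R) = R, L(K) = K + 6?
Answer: ⅓ ≈ 0.33333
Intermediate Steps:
L(K) = 6 + K
S(s) = -8 + 2*s² (S(s) = -8 + s*(s + s) = -8 + s*(2*s) = -8 + 2*s²)
X(H) = 4*H (X(H) = 2*(2*H) = 4*H)
W = 3 (W = 3 - 5*(4*(-8 + 2*2²)) = 3 - 5*(4*(-8 + 2*4)) = 3 - 5*(4*(-8 + 8)) = 3 - 5*(4*0) = 3 - 5*0 = 3 - 0 = 3 - 1*0 = 3 + 0 = 3)
1/W = 1/3 = ⅓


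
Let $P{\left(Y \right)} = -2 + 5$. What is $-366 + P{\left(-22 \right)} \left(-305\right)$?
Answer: $-1281$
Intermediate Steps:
$P{\left(Y \right)} = 3$
$-366 + P{\left(-22 \right)} \left(-305\right) = -366 + 3 \left(-305\right) = -366 - 915 = -1281$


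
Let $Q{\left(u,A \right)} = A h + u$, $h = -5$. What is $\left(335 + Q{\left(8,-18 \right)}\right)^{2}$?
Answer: $187489$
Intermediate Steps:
$Q{\left(u,A \right)} = u - 5 A$ ($Q{\left(u,A \right)} = A \left(-5\right) + u = - 5 A + u = u - 5 A$)
$\left(335 + Q{\left(8,-18 \right)}\right)^{2} = \left(335 + \left(8 - -90\right)\right)^{2} = \left(335 + \left(8 + 90\right)\right)^{2} = \left(335 + 98\right)^{2} = 433^{2} = 187489$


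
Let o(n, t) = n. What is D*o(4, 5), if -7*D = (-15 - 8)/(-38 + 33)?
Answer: -92/35 ≈ -2.6286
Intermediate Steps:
D = -23/35 (D = -(-15 - 8)/(7*(-38 + 33)) = -(-23)/(7*(-5)) = -(-23)*(-1)/(7*5) = -1/7*23/5 = -23/35 ≈ -0.65714)
D*o(4, 5) = -23/35*4 = -92/35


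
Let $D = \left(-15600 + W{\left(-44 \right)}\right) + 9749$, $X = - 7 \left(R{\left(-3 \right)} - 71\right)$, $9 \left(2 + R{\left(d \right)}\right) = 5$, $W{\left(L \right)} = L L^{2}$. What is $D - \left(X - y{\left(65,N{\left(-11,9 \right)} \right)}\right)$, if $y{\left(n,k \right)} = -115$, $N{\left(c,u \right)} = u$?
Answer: $- \frac{824914}{9} \approx -91657.0$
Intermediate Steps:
$W{\left(L \right)} = L^{3}$
$R{\left(d \right)} = - \frac{13}{9}$ ($R{\left(d \right)} = -2 + \frac{1}{9} \cdot 5 = -2 + \frac{5}{9} = - \frac{13}{9}$)
$X = \frac{4564}{9}$ ($X = - 7 \left(- \frac{13}{9} - 71\right) = \left(-7\right) \left(- \frac{652}{9}\right) = \frac{4564}{9} \approx 507.11$)
$D = -91035$ ($D = \left(-15600 + \left(-44\right)^{3}\right) + 9749 = \left(-15600 - 85184\right) + 9749 = -100784 + 9749 = -91035$)
$D - \left(X - y{\left(65,N{\left(-11,9 \right)} \right)}\right) = -91035 - \frac{5599}{9} = - \frac{824914}{9}$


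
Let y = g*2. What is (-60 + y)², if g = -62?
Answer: 33856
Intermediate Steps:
y = -124 (y = -62*2 = -124)
(-60 + y)² = (-60 - 124)² = (-184)² = 33856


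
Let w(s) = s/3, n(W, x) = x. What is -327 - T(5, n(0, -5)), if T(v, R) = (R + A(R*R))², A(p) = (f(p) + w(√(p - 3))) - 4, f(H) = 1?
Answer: -3541/9 + 16*√22/3 ≈ -368.43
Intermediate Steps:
w(s) = s/3 (w(s) = s*(⅓) = s/3)
A(p) = -3 + √(-3 + p)/3 (A(p) = (1 + √(p - 3)/3) - 4 = (1 + √(-3 + p)/3) - 4 = -3 + √(-3 + p)/3)
T(v, R) = (-3 + R + √(-3 + R²)/3)² (T(v, R) = (R + (-3 + √(-3 + R*R)/3))² = (R + (-3 + √(-3 + R²)/3))² = (-3 + R + √(-3 + R²)/3)²)
-327 - T(5, n(0, -5)) = -327 - (-9 + √(-3 + (-5)²) + 3*(-5))²/9 = -327 - (-9 + √(-3 + 25) - 15)²/9 = -327 - (-9 + √22 - 15)²/9 = -327 - (-24 + √22)²/9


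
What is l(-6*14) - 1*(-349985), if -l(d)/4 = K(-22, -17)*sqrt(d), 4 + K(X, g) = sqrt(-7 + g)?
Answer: 349985 + 48*sqrt(14) + 32*I*sqrt(21) ≈ 3.5016e+5 + 146.64*I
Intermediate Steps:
K(X, g) = -4 + sqrt(-7 + g)
l(d) = -4*sqrt(d)*(-4 + 2*I*sqrt(6)) (l(d) = -4*(-4 + sqrt(-7 - 17))*sqrt(d) = -4*(-4 + sqrt(-24))*sqrt(d) = -4*(-4 + 2*I*sqrt(6))*sqrt(d) = -4*sqrt(d)*(-4 + 2*I*sqrt(6)))
l(-6*14) - 1*(-349985) = 8*sqrt(-6*14)*(2 - I*sqrt(6)) - 1*(-349985) = 8*sqrt(-84)*(2 - I*sqrt(6)) + 349985 = 8*(2*I*sqrt(21))*(2 - I*sqrt(6)) + 349985 = 16*I*sqrt(21)*(2 - I*sqrt(6)) + 349985 = 349985 + 16*I*sqrt(21)*(2 - I*sqrt(6))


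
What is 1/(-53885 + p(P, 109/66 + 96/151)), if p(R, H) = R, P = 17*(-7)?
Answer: -1/54004 ≈ -1.8517e-5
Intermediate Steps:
P = -119
1/(-53885 + p(P, 109/66 + 96/151)) = 1/(-53885 - 119) = 1/(-54004) = -1/54004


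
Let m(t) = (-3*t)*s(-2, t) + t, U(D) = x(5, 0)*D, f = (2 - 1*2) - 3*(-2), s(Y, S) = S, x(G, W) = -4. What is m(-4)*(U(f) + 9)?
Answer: 780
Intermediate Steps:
f = 6 (f = (2 - 2) + 6 = 0 + 6 = 6)
U(D) = -4*D
m(t) = t - 3*t² (m(t) = (-3*t)*t + t = -3*t² + t = t - 3*t²)
m(-4)*(U(f) + 9) = (-4*(1 - 3*(-4)))*(-4*6 + 9) = (-4*(1 + 12))*(-24 + 9) = -4*13*(-15) = -52*(-15) = 780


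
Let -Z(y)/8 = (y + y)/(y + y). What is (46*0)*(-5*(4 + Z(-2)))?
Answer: 0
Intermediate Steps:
Z(y) = -8 (Z(y) = -8*(y + y)/(y + y) = -8*2*y/(2*y) = -8*2*y*1/(2*y) = -8*1 = -8)
(46*0)*(-5*(4 + Z(-2))) = (46*0)*(-5*(4 - 8)) = 0*(-5*(-4)) = 0*20 = 0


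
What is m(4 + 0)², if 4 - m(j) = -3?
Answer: 49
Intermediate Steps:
m(j) = 7 (m(j) = 4 - 1*(-3) = 4 + 3 = 7)
m(4 + 0)² = 7² = 49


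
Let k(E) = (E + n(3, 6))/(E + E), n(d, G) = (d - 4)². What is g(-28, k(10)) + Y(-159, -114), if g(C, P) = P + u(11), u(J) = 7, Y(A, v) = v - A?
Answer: 1051/20 ≈ 52.550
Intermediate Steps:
n(d, G) = (-4 + d)²
k(E) = (1 + E)/(2*E) (k(E) = (E + (-4 + 3)²)/(E + E) = (E + (-1)²)/((2*E)) = (E + 1)*(1/(2*E)) = (1 + E)*(1/(2*E)) = (1 + E)/(2*E))
g(C, P) = 7 + P (g(C, P) = P + 7 = 7 + P)
g(-28, k(10)) + Y(-159, -114) = (7 + (½)*(1 + 10)/10) + (-114 - 1*(-159)) = (7 + (½)*(⅒)*11) + (-114 + 159) = (7 + 11/20) + 45 = 151/20 + 45 = 1051/20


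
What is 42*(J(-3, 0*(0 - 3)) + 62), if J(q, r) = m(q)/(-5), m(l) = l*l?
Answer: 12642/5 ≈ 2528.4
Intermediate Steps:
m(l) = l²
J(q, r) = -q²/5 (J(q, r) = q²/(-5) = q²*(-⅕) = -q²/5)
42*(J(-3, 0*(0 - 3)) + 62) = 42*(-⅕*(-3)² + 62) = 42*(-⅕*9 + 62) = 42*(-9/5 + 62) = 42*(301/5) = 12642/5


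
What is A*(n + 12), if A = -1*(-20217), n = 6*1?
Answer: 363906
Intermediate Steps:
n = 6
A = 20217
A*(n + 12) = 20217*(6 + 12) = 20217*18 = 363906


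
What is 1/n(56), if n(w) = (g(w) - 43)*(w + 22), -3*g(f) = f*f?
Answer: -1/84890 ≈ -1.1780e-5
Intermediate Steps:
g(f) = -f²/3 (g(f) = -f*f/3 = -f²/3)
n(w) = (-43 - w²/3)*(22 + w) (n(w) = (-w²/3 - 43)*(w + 22) = (-43 - w²/3)*(22 + w))
1/n(56) = 1/(-946 - 43*56 - 22/3*56² - ⅓*56³) = 1/(-946 - 2408 - 22/3*3136 - ⅓*175616) = 1/(-946 - 2408 - 68992/3 - 175616/3) = 1/(-84890) = -1/84890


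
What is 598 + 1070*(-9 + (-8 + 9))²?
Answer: 69078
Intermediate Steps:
598 + 1070*(-9 + (-8 + 9))² = 598 + 1070*(-9 + 1)² = 598 + 1070*(-8)² = 598 + 1070*64 = 598 + 68480 = 69078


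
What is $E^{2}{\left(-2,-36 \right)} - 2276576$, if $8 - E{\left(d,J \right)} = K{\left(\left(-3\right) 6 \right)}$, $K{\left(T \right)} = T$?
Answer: $-2275900$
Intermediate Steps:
$E{\left(d,J \right)} = 26$ ($E{\left(d,J \right)} = 8 - \left(-3\right) 6 = 8 - -18 = 8 + 18 = 26$)
$E^{2}{\left(-2,-36 \right)} - 2276576 = 26^{2} - 2276576 = 676 - 2276576 = -2275900$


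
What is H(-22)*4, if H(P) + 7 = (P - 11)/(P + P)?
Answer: -25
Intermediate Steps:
H(P) = -7 + (-11 + P)/(2*P) (H(P) = -7 + (P - 11)/(P + P) = -7 + (-11 + P)/((2*P)) = -7 + (-11 + P)*(1/(2*P)) = -7 + (-11 + P)/(2*P))
H(-22)*4 = ((½)*(-11 - 13*(-22))/(-22))*4 = ((½)*(-1/22)*(-11 + 286))*4 = ((½)*(-1/22)*275)*4 = -25/4*4 = -25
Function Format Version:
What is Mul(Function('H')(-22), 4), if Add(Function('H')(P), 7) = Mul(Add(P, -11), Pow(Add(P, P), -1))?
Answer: -25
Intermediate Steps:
Function('H')(P) = Add(-7, Mul(Rational(1, 2), Pow(P, -1), Add(-11, P))) (Function('H')(P) = Add(-7, Mul(Add(P, -11), Pow(Add(P, P), -1))) = Add(-7, Mul(Add(-11, P), Pow(Mul(2, P), -1))) = Add(-7, Mul(Add(-11, P), Mul(Rational(1, 2), Pow(P, -1)))) = Add(-7, Mul(Rational(1, 2), Pow(P, -1), Add(-11, P))))
Mul(Function('H')(-22), 4) = Mul(Mul(Rational(1, 2), Pow(-22, -1), Add(-11, Mul(-13, -22))), 4) = Mul(Mul(Rational(1, 2), Rational(-1, 22), Add(-11, 286)), 4) = Mul(Mul(Rational(1, 2), Rational(-1, 22), 275), 4) = Mul(Rational(-25, 4), 4) = -25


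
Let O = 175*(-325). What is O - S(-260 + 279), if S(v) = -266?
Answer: -56609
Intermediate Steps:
O = -56875
O - S(-260 + 279) = -56875 - 1*(-266) = -56875 + 266 = -56609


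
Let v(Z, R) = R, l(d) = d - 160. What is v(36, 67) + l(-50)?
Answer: -143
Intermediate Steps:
l(d) = -160 + d
v(36, 67) + l(-50) = 67 + (-160 - 50) = 67 - 210 = -143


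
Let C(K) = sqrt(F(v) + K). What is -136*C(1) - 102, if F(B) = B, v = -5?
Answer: -102 - 272*I ≈ -102.0 - 272.0*I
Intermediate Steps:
C(K) = sqrt(-5 + K)
-136*C(1) - 102 = -136*sqrt(-5 + 1) - 102 = -272*I - 102 = -102 - 272*I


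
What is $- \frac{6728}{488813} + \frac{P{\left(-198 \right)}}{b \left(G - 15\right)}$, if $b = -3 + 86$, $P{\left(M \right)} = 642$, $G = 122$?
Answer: $\frac{2374454}{40571479} \approx 0.058525$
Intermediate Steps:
$b = 83$
$- \frac{6728}{488813} + \frac{P{\left(-198 \right)}}{b \left(G - 15\right)} = - \frac{6728}{488813} + \frac{642}{83 \left(122 - 15\right)} = \left(-6728\right) \frac{1}{488813} + \frac{642}{83 \cdot 107} = - \frac{6728}{488813} + \frac{642}{8881} = - \frac{6728}{488813} + 642 \cdot \frac{1}{8881} = - \frac{6728}{488813} + \frac{6}{83} = \frac{2374454}{40571479}$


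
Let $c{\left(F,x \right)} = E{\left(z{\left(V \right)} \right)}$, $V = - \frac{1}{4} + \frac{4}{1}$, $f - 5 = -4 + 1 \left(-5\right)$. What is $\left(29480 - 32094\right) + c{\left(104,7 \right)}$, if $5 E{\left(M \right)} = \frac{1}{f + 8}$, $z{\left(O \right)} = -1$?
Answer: $- \frac{52279}{20} \approx -2613.9$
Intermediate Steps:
$f = -4$ ($f = 5 + \left(-4 + 1 \left(-5\right)\right) = 5 - 9 = -4$)
$V = \frac{15}{4}$ ($V = \left(-1\right) \frac{1}{4} + 4 \cdot 1 = - \frac{1}{4} + 4 = \frac{15}{4} \approx 3.75$)
$E{\left(M \right)} = \frac{1}{20}$ ($E{\left(M \right)} = \frac{1}{5 \left(-4 + 8\right)} = \frac{1}{5 \cdot 4} = \frac{1}{5} \cdot \frac{1}{4} = \frac{1}{20}$)
$c{\left(F,x \right)} = \frac{1}{20}$
$\left(29480 - 32094\right) + c{\left(104,7 \right)} = \left(29480 - 32094\right) + \frac{1}{20} = -2614 + \frac{1}{20} = - \frac{52279}{20}$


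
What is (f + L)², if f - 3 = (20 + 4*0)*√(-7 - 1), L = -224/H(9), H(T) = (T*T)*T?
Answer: -1696757831/531441 + 157040*I*√2/729 ≈ -3192.8 + 304.65*I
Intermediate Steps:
H(T) = T³ (H(T) = T²*T = T³)
L = -224/729 (L = -224/(9³) = -224/729 ≈ -0.30727)
f = 3 + 40*I*√2 (f = 3 + (20 + 4*0)*√(-7 - 1) = 3 + (20 + 0)*√(-8) = 3 + 20*(2*I*√2) = 3 + 40*I*√2 ≈ 3.0 + 56.569*I)
(f + L)² = ((3 + 40*I*√2) - 224/729)² = (1963/729 + 40*I*√2)²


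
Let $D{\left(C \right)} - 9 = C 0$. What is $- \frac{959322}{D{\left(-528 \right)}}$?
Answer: $- \frac{319774}{3} \approx -1.0659 \cdot 10^{5}$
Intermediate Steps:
$D{\left(C \right)} = 9$ ($D{\left(C \right)} = 9 + C 0 = 9 + 0 = 9$)
$- \frac{959322}{D{\left(-528 \right)}} = - \frac{959322}{9} = \left(-959322\right) \frac{1}{9} = - \frac{319774}{3}$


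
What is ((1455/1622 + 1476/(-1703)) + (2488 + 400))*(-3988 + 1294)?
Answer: -10745703277347/1381133 ≈ -7.7804e+6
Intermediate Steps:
((1455/1622 + 1476/(-1703)) + (2488 + 400))*(-3988 + 1294) = ((1455*(1/1622) + 1476*(-1/1703)) + 2888)*(-2694) = ((1455/1622 - 1476/1703) + 2888)*(-2694) = (83793/2762266 + 2888)*(-2694) = (7977508001/2762266)*(-2694) = -10745703277347/1381133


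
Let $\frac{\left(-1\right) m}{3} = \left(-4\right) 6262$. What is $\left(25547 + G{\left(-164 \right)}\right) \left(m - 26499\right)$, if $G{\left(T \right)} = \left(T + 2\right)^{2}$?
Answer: $2519373195$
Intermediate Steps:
$m = 75144$ ($m = - 3 \left(\left(-4\right) 6262\right) = \left(-3\right) \left(-25048\right) = 75144$)
$G{\left(T \right)} = \left(2 + T\right)^{2}$
$\left(25547 + G{\left(-164 \right)}\right) \left(m - 26499\right) = \left(25547 + \left(2 - 164\right)^{2}\right) \left(75144 - 26499\right) = \left(25547 + \left(-162\right)^{2}\right) 48645 = \left(25547 + 26244\right) 48645 = 51791 \cdot 48645 = 2519373195$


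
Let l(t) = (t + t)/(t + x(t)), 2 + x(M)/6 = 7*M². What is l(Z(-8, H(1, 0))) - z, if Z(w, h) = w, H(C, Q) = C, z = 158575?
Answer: -105769529/667 ≈ -1.5858e+5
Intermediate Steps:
x(M) = -12 + 42*M² (x(M) = -12 + 6*(7*M²) = -12 + 42*M²)
l(t) = 2*t/(-12 + t + 42*t²) (l(t) = (t + t)/(t + (-12 + 42*t²)) = (2*t)/(-12 + t + 42*t²) = 2*t/(-12 + t + 42*t²))
l(Z(-8, H(1, 0))) - z = 2*(-8)/(-12 - 8 + 42*(-8)²) - 1*158575 = 2*(-8)/(-12 - 8 + 42*64) - 158575 = 2*(-8)/(-12 - 8 + 2688) - 158575 = 2*(-8)/2668 - 158575 = 2*(-8)*(1/2668) - 158575 = -4/667 - 158575 = -105769529/667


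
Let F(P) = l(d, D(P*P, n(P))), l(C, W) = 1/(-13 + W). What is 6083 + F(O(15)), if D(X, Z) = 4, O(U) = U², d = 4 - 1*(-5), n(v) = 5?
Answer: 54746/9 ≈ 6082.9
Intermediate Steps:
d = 9 (d = 4 + 5 = 9)
F(P) = -⅑ (F(P) = 1/(-13 + 4) = 1/(-9) = -⅑)
6083 + F(O(15)) = 6083 - ⅑ = 54746/9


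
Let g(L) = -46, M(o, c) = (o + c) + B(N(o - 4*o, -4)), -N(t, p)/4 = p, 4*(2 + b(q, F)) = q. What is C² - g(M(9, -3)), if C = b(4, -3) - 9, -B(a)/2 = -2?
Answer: 146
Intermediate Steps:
b(q, F) = -2 + q/4
N(t, p) = -4*p
B(a) = 4 (B(a) = -2*(-2) = 4)
M(o, c) = 4 + c + o (M(o, c) = (o + c) + 4 = (c + o) + 4 = 4 + c + o)
C = -10 (C = (-2 + (¼)*4) - 9 = (-2 + 1) - 9 = -1 - 9 = -10)
C² - g(M(9, -3)) = (-10)² - 1*(-46) = 100 + 46 = 146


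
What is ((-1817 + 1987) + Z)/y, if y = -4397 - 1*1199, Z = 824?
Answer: -497/2798 ≈ -0.17763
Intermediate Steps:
y = -5596 (y = -4397 - 1199 = -5596)
((-1817 + 1987) + Z)/y = ((-1817 + 1987) + 824)/(-5596) = (170 + 824)*(-1/5596) = 994*(-1/5596) = -497/2798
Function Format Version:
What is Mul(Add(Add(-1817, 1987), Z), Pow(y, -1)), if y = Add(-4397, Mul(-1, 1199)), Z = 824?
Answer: Rational(-497, 2798) ≈ -0.17763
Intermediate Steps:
y = -5596 (y = Add(-4397, -1199) = -5596)
Mul(Add(Add(-1817, 1987), Z), Pow(y, -1)) = Mul(Add(Add(-1817, 1987), 824), Pow(-5596, -1)) = Mul(Add(170, 824), Rational(-1, 5596)) = Mul(994, Rational(-1, 5596)) = Rational(-497, 2798)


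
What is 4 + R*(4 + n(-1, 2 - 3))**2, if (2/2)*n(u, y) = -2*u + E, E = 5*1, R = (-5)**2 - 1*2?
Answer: 2787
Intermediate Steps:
R = 23 (R = 25 - 2 = 23)
E = 5
n(u, y) = 5 - 2*u (n(u, y) = -2*u + 5 = 5 - 2*u)
4 + R*(4 + n(-1, 2 - 3))**2 = 4 + 23*(4 + (5 - 2*(-1)))**2 = 4 + 23*(4 + (5 + 2))**2 = 4 + 23*(4 + 7)**2 = 4 + 23*11**2 = 4 + 23*121 = 4 + 2783 = 2787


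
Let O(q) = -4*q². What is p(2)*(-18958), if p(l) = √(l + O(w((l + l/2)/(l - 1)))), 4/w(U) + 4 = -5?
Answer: -132706*√2/9 ≈ -20853.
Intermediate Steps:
w(U) = -4/9 (w(U) = 4/(-4 - 5) = 4/(-9) = 4*(-⅑) = -4/9)
p(l) = √(-64/81 + l) (p(l) = √(l - 4*(-4/9)²) = √(l - 4*16/81) = √(l - 64/81) = √(-64/81 + l))
p(2)*(-18958) = (√(-64 + 81*2)/9)*(-18958) = (√(-64 + 162)/9)*(-18958) = (√98/9)*(-18958) = ((7*√2)/9)*(-18958) = (7*√2/9)*(-18958) = -132706*√2/9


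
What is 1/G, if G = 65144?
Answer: 1/65144 ≈ 1.5351e-5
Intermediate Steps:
1/G = 1/65144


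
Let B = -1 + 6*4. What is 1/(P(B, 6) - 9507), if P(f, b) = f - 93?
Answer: -1/9577 ≈ -0.00010442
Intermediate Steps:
B = 23 (B = -1 + 24 = 23)
P(f, b) = -93 + f
1/(P(B, 6) - 9507) = 1/((-93 + 23) - 9507) = 1/(-70 - 9507) = 1/(-9577) = -1/9577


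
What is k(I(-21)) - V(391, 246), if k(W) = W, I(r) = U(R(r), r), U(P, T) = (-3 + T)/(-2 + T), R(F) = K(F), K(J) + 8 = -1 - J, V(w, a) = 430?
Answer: -9866/23 ≈ -428.96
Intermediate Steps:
K(J) = -9 - J (K(J) = -8 + (-1 - J) = -9 - J)
R(F) = -9 - F
U(P, T) = (-3 + T)/(-2 + T)
I(r) = (-3 + r)/(-2 + r)
k(I(-21)) - V(391, 246) = (-3 - 21)/(-2 - 21) - 1*430 = -24/(-23) - 430 = -1/23*(-24) - 430 = 24/23 - 430 = -9866/23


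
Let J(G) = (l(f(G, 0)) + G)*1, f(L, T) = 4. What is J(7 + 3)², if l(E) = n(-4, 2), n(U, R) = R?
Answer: 144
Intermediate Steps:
l(E) = 2
J(G) = 2 + G (J(G) = (2 + G)*1 = 2 + G)
J(7 + 3)² = (2 + (7 + 3))² = (2 + 10)² = 12² = 144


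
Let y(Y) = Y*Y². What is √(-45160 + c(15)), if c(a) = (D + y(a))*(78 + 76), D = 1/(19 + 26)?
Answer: 4*√6673970/15 ≈ 688.91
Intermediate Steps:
y(Y) = Y³
D = 1/45 ≈ 0.022222
c(a) = 154/45 + 154*a³ (c(a) = (1/45 + a³)*(78 + 76) = (1/45 + a³)*154 = 154/45 + 154*a³)
√(-45160 + c(15)) = √(-45160 + (154/45 + 154*15³)) = √(-45160 + (154/45 + 154*3375)) = √(-45160 + (154/45 + 519750)) = √(-45160 + 23388904/45) = √(21356704/45) = 4*√6673970/15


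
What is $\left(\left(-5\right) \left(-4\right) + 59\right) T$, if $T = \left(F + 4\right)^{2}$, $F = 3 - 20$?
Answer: $13351$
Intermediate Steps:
$F = -17$ ($F = 3 - 20 = -17$)
$T = 169$ ($T = \left(-17 + 4\right)^{2} = \left(-13\right)^{2} = 169$)
$\left(\left(-5\right) \left(-4\right) + 59\right) T = \left(\left(-5\right) \left(-4\right) + 59\right) 169 = \left(20 + 59\right) 169 = 79 \cdot 169 = 13351$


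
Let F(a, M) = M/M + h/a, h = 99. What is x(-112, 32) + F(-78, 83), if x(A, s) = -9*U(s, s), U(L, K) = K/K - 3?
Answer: 461/26 ≈ 17.731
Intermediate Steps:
U(L, K) = -2 (U(L, K) = 1 - 3 = -2)
x(A, s) = 18 (x(A, s) = -9*(-2) = 18)
F(a, M) = 1 + 99/a (F(a, M) = M/M + 99/a = 1 + 99/a)
x(-112, 32) + F(-78, 83) = 18 + (99 - 78)/(-78) = 18 - 1/78*21 = 18 - 7/26 = 461/26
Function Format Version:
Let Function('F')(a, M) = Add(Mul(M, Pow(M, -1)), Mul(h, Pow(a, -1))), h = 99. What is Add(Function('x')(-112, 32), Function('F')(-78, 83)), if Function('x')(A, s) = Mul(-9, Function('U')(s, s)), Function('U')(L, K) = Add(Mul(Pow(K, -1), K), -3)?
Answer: Rational(461, 26) ≈ 17.731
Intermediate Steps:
Function('U')(L, K) = -2 (Function('U')(L, K) = Add(1, -3) = -2)
Function('x')(A, s) = 18 (Function('x')(A, s) = Mul(-9, -2) = 18)
Function('F')(a, M) = Add(1, Mul(99, Pow(a, -1))) (Function('F')(a, M) = Add(Mul(M, Pow(M, -1)), Mul(99, Pow(a, -1))) = Add(1, Mul(99, Pow(a, -1))))
Add(Function('x')(-112, 32), Function('F')(-78, 83)) = Add(18, Mul(Pow(-78, -1), Add(99, -78))) = Add(18, Mul(Rational(-1, 78), 21)) = Add(18, Rational(-7, 26)) = Rational(461, 26)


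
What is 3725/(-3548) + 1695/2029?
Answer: -1544165/7198892 ≈ -0.21450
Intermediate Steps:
3725/(-3548) + 1695/2029 = 3725*(-1/3548) + 1695*(1/2029) = -3725/3548 + 1695/2029 = -1544165/7198892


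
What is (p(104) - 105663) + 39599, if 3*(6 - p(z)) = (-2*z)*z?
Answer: -176542/3 ≈ -58847.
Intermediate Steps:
p(z) = 6 + 2*z**2/3 (p(z) = 6 - (-2*z)*z/3 = 6 - (-2)*z**2/3 = 6 + 2*z**2/3)
(p(104) - 105663) + 39599 = ((6 + (2/3)*104**2) - 105663) + 39599 = ((6 + (2/3)*10816) - 105663) + 39599 = ((6 + 21632/3) - 105663) + 39599 = (21650/3 - 105663) + 39599 = -295339/3 + 39599 = -176542/3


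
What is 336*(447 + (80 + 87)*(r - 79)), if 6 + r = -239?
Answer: -18030096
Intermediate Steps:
r = -245 (r = -6 - 239 = -245)
336*(447 + (80 + 87)*(r - 79)) = 336*(447 + (80 + 87)*(-245 - 79)) = 336*(447 + 167*(-324)) = 336*(447 - 54108) = 336*(-53661) = -18030096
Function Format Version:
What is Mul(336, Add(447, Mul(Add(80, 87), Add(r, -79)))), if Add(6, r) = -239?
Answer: -18030096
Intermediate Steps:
r = -245 (r = Add(-6, -239) = -245)
Mul(336, Add(447, Mul(Add(80, 87), Add(r, -79)))) = Mul(336, Add(447, Mul(Add(80, 87), Add(-245, -79)))) = Mul(336, Add(447, Mul(167, -324))) = Mul(336, Add(447, -54108)) = Mul(336, -53661) = -18030096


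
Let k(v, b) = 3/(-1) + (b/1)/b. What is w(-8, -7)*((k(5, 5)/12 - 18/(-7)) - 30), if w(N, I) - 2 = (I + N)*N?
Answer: -70699/21 ≈ -3366.6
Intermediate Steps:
k(v, b) = -2 (k(v, b) = 3*(-1) + (b*1)/b = -3 + b/b = -3 + 1 = -2)
w(N, I) = 2 + N*(I + N) (w(N, I) = 2 + (I + N)*N = 2 + N*(I + N))
w(-8, -7)*((k(5, 5)/12 - 18/(-7)) - 30) = (2 + (-8)² - 7*(-8))*((-2/12 - 18/(-7)) - 30) = (2 + 64 + 56)*((-2*1/12 - 18*(-⅐)) - 30) = 122*((-⅙ + 18/7) - 30) = 122*(101/42 - 30) = 122*(-1159/42) = -70699/21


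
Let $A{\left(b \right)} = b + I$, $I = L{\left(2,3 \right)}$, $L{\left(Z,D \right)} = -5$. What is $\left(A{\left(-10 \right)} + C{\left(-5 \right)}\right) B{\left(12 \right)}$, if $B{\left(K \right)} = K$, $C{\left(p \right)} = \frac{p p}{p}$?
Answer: $-240$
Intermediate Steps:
$C{\left(p \right)} = p$ ($C{\left(p \right)} = \frac{p^{2}}{p} = p$)
$I = -5$
$A{\left(b \right)} = -5 + b$ ($A{\left(b \right)} = b - 5 = -5 + b$)
$\left(A{\left(-10 \right)} + C{\left(-5 \right)}\right) B{\left(12 \right)} = \left(\left(-5 - 10\right) - 5\right) 12 = \left(-15 - 5\right) 12 = \left(-20\right) 12 = -240$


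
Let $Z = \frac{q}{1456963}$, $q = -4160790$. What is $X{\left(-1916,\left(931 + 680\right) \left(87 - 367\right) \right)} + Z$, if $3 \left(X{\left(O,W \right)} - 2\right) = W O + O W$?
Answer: $\frac{839472240750896}{1456963} \approx 5.7618 \cdot 10^{8}$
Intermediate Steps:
$X{\left(O,W \right)} = 2 + \frac{2 O W}{3}$ ($X{\left(O,W \right)} = 2 + \frac{W O + O W}{3} = 2 + \frac{O W + O W}{3} = 2 + \frac{2 O W}{3}$)
$Z = - \frac{4160790}{1456963} \approx -2.8558$
$X{\left(-1916,\left(931 + 680\right) \left(87 - 367\right) \right)} + Z = \left(2 + \frac{2}{3} \left(-1916\right) \left(931 + 680\right) \left(87 - 367\right)\right) - \frac{4160790}{1456963} = \left(2 + \frac{2}{3} \left(-1916\right) 1611 \left(-280\right)\right) - \frac{4160790}{1456963} = \left(2 + \frac{2}{3} \left(-1916\right) \left(-451080\right)\right) - \frac{4160790}{1456963} = \left(2 + 576179520\right) - \frac{4160790}{1456963} = 576179522 - \frac{4160790}{1456963} = \frac{839472240750896}{1456963}$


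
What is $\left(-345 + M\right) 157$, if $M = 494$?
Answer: $23393$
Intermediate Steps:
$\left(-345 + M\right) 157 = \left(-345 + 494\right) 157 = 149 \cdot 157 = 23393$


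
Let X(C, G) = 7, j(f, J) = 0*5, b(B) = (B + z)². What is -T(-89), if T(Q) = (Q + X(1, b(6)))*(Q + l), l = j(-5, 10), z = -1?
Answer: -7298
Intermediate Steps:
b(B) = (-1 + B)² (b(B) = (B - 1)² = (-1 + B)²)
j(f, J) = 0
l = 0
T(Q) = Q*(7 + Q) (T(Q) = (Q + 7)*(Q + 0) = (7 + Q)*Q = Q*(7 + Q))
-T(-89) = -(-89)*(7 - 89) = -(-89)*(-82) = -1*7298 = -7298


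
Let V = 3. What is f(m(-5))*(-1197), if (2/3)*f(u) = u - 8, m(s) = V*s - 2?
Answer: 89775/2 ≈ 44888.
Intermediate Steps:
m(s) = -2 + 3*s (m(s) = 3*s - 2 = -2 + 3*s)
f(u) = -12 + 3*u/2 (f(u) = 3*(u - 8)/2 = 3*(-8 + u)/2 = -12 + 3*u/2)
f(m(-5))*(-1197) = (-12 + 3*(-2 + 3*(-5))/2)*(-1197) = (-12 + 3*(-2 - 15)/2)*(-1197) = (-12 + (3/2)*(-17))*(-1197) = (-12 - 51/2)*(-1197) = -75/2*(-1197) = 89775/2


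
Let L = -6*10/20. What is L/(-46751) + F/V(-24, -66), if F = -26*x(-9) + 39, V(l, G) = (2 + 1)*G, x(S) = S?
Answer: -4254143/3085566 ≈ -1.3787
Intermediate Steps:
L = -3 (L = -60*1/20 = -3)
V(l, G) = 3*G
F = 273 (F = -26*(-9) + 39 = 234 + 39 = 273)
L/(-46751) + F/V(-24, -66) = -3/(-46751) + 273/((3*(-66))) = -3*(-1/46751) + 273/(-198) = 3/46751 + 273*(-1/198) = 3/46751 - 91/66 = -4254143/3085566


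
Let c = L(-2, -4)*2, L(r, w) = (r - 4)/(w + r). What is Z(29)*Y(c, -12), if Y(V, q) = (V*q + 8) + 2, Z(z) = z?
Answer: -406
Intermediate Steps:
L(r, w) = (-4 + r)/(r + w)
c = 2 (c = ((-4 - 2)/(-2 - 4))*2 = (-6/(-6))*2 = -⅙*(-6)*2 = 1*2 = 2)
Y(V, q) = 10 + V*q (Y(V, q) = (8 + V*q) + 2 = 10 + V*q)
Z(29)*Y(c, -12) = 29*(10 + 2*(-12)) = 29*(10 - 24) = 29*(-14) = -406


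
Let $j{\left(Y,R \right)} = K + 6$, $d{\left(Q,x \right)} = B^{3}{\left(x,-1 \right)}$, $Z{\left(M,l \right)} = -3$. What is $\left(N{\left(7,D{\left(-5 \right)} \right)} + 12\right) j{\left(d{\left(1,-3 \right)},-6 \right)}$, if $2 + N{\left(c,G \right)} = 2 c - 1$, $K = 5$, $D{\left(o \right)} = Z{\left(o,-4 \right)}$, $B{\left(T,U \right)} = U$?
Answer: $253$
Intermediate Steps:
$D{\left(o \right)} = -3$
$N{\left(c,G \right)} = -3 + 2 c$ ($N{\left(c,G \right)} = -2 + \left(2 c - 1\right) = -2 + \left(-1 + 2 c\right) = -3 + 2 c$)
$d{\left(Q,x \right)} = -1$ ($d{\left(Q,x \right)} = \left(-1\right)^{3} = -1$)
$j{\left(Y,R \right)} = 11$ ($j{\left(Y,R \right)} = 5 + 6 = 11$)
$\left(N{\left(7,D{\left(-5 \right)} \right)} + 12\right) j{\left(d{\left(1,-3 \right)},-6 \right)} = \left(\left(-3 + 2 \cdot 7\right) + 12\right) 11 = \left(\left(-3 + 14\right) + 12\right) 11 = \left(11 + 12\right) 11 = 23 \cdot 11 = 253$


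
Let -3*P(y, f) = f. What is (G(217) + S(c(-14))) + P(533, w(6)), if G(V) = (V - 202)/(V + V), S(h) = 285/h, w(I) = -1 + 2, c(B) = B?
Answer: -1921/93 ≈ -20.656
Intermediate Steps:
w(I) = 1
P(y, f) = -f/3
G(V) = (-202 + V)/(2*V) (G(V) = (-202 + V)/((2*V)) = (-202 + V)*(1/(2*V)) = (-202 + V)/(2*V))
(G(217) + S(c(-14))) + P(533, w(6)) = ((½)*(-202 + 217)/217 + 285/(-14)) - ⅓*1 = ((½)*(1/217)*15 + 285*(-1/14)) - ⅓ = (15/434 - 285/14) - ⅓ = -630/31 - ⅓ = -1921/93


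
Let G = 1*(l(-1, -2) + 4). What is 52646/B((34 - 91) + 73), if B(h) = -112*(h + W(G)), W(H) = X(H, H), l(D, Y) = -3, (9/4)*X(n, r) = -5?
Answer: -236907/6944 ≈ -34.117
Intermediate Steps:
X(n, r) = -20/9 (X(n, r) = (4/9)*(-5) = -20/9)
G = 1 (G = 1*(-3 + 4) = 1*1 = 1)
W(H) = -20/9
B(h) = 2240/9 - 112*h (B(h) = -112*(h - 20/9) = -112*(-20/9 + h) = 2240/9 - 112*h)
52646/B((34 - 91) + 73) = 52646/(2240/9 - 112*((34 - 91) + 73)) = 52646/(2240/9 - 112*(-57 + 73)) = 52646/(2240/9 - 112*16) = 52646/(2240/9 - 1792) = 52646/(-13888/9) = 52646*(-9/13888) = -236907/6944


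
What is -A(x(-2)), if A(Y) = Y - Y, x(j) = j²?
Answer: 0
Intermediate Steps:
A(Y) = 0
-A(x(-2)) = -1*0 = 0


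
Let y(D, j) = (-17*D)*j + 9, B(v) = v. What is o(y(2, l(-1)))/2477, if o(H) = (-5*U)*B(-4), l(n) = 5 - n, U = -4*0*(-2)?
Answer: 0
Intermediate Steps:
U = 0 (U = 0*(-2) = 0)
y(D, j) = 9 - 17*D*j (y(D, j) = -17*D*j + 9 = 9 - 17*D*j)
o(H) = 0 (o(H) = -5*0*(-4) = 0*(-4) = 0)
o(y(2, l(-1)))/2477 = 0/2477 = 0*(1/2477) = 0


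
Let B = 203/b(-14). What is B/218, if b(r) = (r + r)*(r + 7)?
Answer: 29/6104 ≈ 0.0047510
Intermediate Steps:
b(r) = 2*r*(7 + r) (b(r) = (2*r)*(7 + r) = 2*r*(7 + r))
B = 29/28 (B = 203/((2*(-14)*(7 - 14))) = 203/((2*(-14)*(-7))) = 203/196 = 203*(1/196) = 29/28 ≈ 1.0357)
B/218 = (29/28)/218 = (29/28)*(1/218) = 29/6104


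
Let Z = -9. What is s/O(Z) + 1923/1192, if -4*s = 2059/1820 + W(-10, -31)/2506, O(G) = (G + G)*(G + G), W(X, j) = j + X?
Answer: 3756845143/2329978560 ≈ 1.6124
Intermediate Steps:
W(X, j) = X + j
O(G) = 4*G² (O(G) = (2*G)*(2*G) = 4*G²)
s = -363231/1303120 (s = -(2059/1820 + (-10 - 31)/2506)/4 = -(2059*(1/1820) - 41*1/2506)/4 = -(2059/1820 - 41/2506)/4 = -¼*363231/325780 = -363231/1303120 ≈ -0.27874)
s/O(Z) + 1923/1192 = -363231/(1303120*(4*(-9)²)) + 1923/1192 = -363231/(1303120*(4*81)) + 1923*(1/1192) = -363231/1303120/324 + 1923/1192 = -363231/1303120*1/324 + 1923/1192 = -13453/15637440 + 1923/1192 = 3756845143/2329978560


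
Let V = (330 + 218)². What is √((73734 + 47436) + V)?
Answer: √421474 ≈ 649.21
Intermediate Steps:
V = 300304 (V = 548² = 300304)
√((73734 + 47436) + V) = √((73734 + 47436) + 300304) = √(121170 + 300304) = √421474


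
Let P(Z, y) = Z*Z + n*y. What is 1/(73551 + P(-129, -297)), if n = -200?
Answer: 1/149592 ≈ 6.6849e-6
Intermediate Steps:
P(Z, y) = Z**2 - 200*y (P(Z, y) = Z*Z - 200*y = Z**2 - 200*y)
1/(73551 + P(-129, -297)) = 1/(73551 + ((-129)**2 - 200*(-297))) = 1/(73551 + (16641 + 59400)) = 1/(73551 + 76041) = 1/149592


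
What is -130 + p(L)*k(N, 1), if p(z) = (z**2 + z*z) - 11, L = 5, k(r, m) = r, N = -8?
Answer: -442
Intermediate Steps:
p(z) = -11 + 2*z**2 (p(z) = (z**2 + z**2) - 11 = 2*z**2 - 11 = -11 + 2*z**2)
-130 + p(L)*k(N, 1) = -130 + (-11 + 2*5**2)*(-8) = -130 + (-11 + 2*25)*(-8) = -130 + (-11 + 50)*(-8) = -130 + 39*(-8) = -130 - 312 = -442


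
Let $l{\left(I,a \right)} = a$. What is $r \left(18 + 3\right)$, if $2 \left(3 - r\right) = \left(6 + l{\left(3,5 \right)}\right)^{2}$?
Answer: $- \frac{2415}{2} \approx -1207.5$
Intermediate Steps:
$r = - \frac{115}{2}$ ($r = 3 - \frac{\left(6 + 5\right)^{2}}{2} = 3 - \frac{11^{2}}{2} = 3 - \frac{121}{2} = - \frac{115}{2} \approx -57.5$)
$r \left(18 + 3\right) = - \frac{115 \left(18 + 3\right)}{2} = \left(- \frac{115}{2}\right) 21 = - \frac{2415}{2}$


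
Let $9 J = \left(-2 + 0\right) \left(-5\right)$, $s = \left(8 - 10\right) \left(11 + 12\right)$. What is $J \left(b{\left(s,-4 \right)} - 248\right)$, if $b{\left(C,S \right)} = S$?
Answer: $-280$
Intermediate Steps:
$s = -46$ ($s = \left(-2\right) 23 = -46$)
$J = \frac{10}{9}$ ($J = \frac{\left(-2 + 0\right) \left(-5\right)}{9} = \frac{\left(-2\right) \left(-5\right)}{9} = \frac{1}{9} \cdot 10 = \frac{10}{9} \approx 1.1111$)
$J \left(b{\left(s,-4 \right)} - 248\right) = \frac{10 \left(-4 - 248\right)}{9} = \frac{10}{9} \left(-252\right) = -280$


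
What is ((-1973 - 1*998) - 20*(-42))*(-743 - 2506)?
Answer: 6923619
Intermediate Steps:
((-1973 - 1*998) - 20*(-42))*(-743 - 2506) = ((-1973 - 998) + 840)*(-3249) = (-2971 + 840)*(-3249) = -2131*(-3249) = 6923619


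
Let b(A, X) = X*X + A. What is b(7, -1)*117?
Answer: 936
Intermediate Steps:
b(A, X) = A + X**2 (b(A, X) = X**2 + A = A + X**2)
b(7, -1)*117 = (7 + (-1)**2)*117 = (7 + 1)*117 = 8*117 = 936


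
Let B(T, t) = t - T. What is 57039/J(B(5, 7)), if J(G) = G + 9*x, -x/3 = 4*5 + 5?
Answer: -57039/673 ≈ -84.753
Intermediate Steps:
x = -75 (x = -3*(4*5 + 5) = -3*(20 + 5) = -3*25 = -75)
J(G) = -675 + G (J(G) = G + 9*(-75) = G - 675 = -675 + G)
57039/J(B(5, 7)) = 57039/(-675 + (7 - 1*5)) = 57039/(-675 + (7 - 5)) = 57039/(-675 + 2) = 57039/(-673) = 57039*(-1/673) = -57039/673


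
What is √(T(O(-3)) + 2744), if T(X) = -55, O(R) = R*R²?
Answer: √2689 ≈ 51.856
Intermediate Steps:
O(R) = R³
√(T(O(-3)) + 2744) = √(-55 + 2744) = √2689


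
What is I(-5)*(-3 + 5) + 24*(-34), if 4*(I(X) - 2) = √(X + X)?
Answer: -812 + I*√10/2 ≈ -812.0 + 1.5811*I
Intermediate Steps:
I(X) = 2 + √2*√X/4 (I(X) = 2 + √(X + X)/4 = 2 + √(2*X)/4 = 2 + (√2*√X)/4 = 2 + √2*√X/4)
I(-5)*(-3 + 5) + 24*(-34) = (2 + √2*√(-5)/4)*(-3 + 5) + 24*(-34) = (2 + √2*(I*√5)/4)*2 - 816 = (2 + I*√10/4)*2 - 816 = (4 + I*√10/2) - 816 = -812 + I*√10/2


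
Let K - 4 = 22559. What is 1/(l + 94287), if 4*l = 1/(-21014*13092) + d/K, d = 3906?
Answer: 2758856108064/260124385261062853 ≈ 1.0606e-5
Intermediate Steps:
K = 22563 (K = 4 + 22559 = 22563)
l = 119400032485/2758856108064 (l = (1/(-21014*13092) + 3906/22563)/4 = (-1/21014*1/13092 + 3906*(1/22563))/4 = (-1/275115288 + 434/2507)/4 = (¼)*(119400032485/689714027016) = 119400032485/2758856108064 ≈ 0.043279)
1/(l + 94287) = 1/(119400032485/2758856108064 + 94287) = 1/(260124385261062853/2758856108064) = 2758856108064/260124385261062853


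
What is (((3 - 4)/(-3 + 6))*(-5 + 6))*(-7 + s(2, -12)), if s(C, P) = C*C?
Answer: 1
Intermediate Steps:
s(C, P) = C²
(((3 - 4)/(-3 + 6))*(-5 + 6))*(-7 + s(2, -12)) = (((3 - 4)/(-3 + 6))*(-5 + 6))*(-7 + 2²) = (-1/3*1)*(-7 + 4) = (-1*⅓*1)*(-3) = -⅓*1*(-3) = -⅓*(-3) = 1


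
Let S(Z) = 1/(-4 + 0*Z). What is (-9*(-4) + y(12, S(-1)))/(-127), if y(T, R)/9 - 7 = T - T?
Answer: -99/127 ≈ -0.77953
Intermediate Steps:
S(Z) = -¼ (S(Z) = 1/(-4 + 0) = 1/(-4) = -¼)
y(T, R) = 63 (y(T, R) = 63 + 9*(T - T) = 63 + 9*0 = 63 + 0 = 63)
(-9*(-4) + y(12, S(-1)))/(-127) = (-9*(-4) + 63)/(-127) = (36 + 63)*(-1/127) = 99*(-1/127) = -99/127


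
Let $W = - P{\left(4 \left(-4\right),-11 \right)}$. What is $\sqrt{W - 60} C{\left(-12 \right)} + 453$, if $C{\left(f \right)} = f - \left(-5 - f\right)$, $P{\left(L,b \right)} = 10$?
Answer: $453 - 19 i \sqrt{70} \approx 453.0 - 158.97 i$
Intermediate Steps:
$W = -10$ ($W = \left(-1\right) 10 = -10$)
$C{\left(f \right)} = 5 + 2 f$ ($C{\left(f \right)} = f + \left(5 + f\right) = 5 + 2 f$)
$\sqrt{W - 60} C{\left(-12 \right)} + 453 = \sqrt{-10 - 60} \left(5 + 2 \left(-12\right)\right) + 453 = \sqrt{-70} \left(5 - 24\right) + 453 = i \sqrt{70} \left(-19\right) + 453 = - 19 i \sqrt{70} + 453 = 453 - 19 i \sqrt{70}$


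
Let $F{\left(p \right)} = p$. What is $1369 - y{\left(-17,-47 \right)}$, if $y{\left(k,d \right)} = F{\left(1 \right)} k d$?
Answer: $570$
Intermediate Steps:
$y{\left(k,d \right)} = d k$ ($y{\left(k,d \right)} = 1 k d = 1 d k = d k$)
$1369 - y{\left(-17,-47 \right)} = 1369 - \left(-47\right) \left(-17\right) = 1369 - 799 = 570$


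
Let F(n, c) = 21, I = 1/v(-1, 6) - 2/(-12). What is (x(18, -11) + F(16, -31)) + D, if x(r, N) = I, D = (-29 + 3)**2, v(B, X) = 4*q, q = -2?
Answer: 16729/24 ≈ 697.04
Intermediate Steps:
v(B, X) = -8 (v(B, X) = 4*(-2) = -8)
I = 1/24 (I = 1/(-8) - 2/(-12) = 1*(-1/8) - 2*(-1/12) = -1/8 + 1/6 = 1/24 ≈ 0.041667)
D = 676 (D = (-26)**2 = 676)
x(r, N) = 1/24
(x(18, -11) + F(16, -31)) + D = (1/24 + 21) + 676 = 505/24 + 676 = 16729/24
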